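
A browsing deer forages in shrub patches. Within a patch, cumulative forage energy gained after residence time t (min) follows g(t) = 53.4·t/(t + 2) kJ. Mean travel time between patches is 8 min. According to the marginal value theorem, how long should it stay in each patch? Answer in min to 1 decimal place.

4.0 min

Maximise g(t)/(T+t): set derivative to zero → g'(t)(T+t) = g(t).
g'(t) = 53.4·2/(t + 2)². Setting 53.4·2/(t+2)² = 53.4t/[(t+2)(8+t)] gives 2(8+t) = t(t+2), so t² = 2×8 = 16.
t* = √16 = 4 min.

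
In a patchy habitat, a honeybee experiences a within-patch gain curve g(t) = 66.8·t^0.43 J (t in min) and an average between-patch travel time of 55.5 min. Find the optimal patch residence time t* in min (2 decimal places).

41.87 min

By the marginal value theorem, leave when the instantaneous gain rate g'(t) equals the habitat-wide average g(t)/(T + t).
g'(t) = 0.43·66.8·t^-0.57. Setting 0.43·66.8·t^-0.57 = 66.8·t^0.43/(55.5+t) gives 0.43(55.5+t) = t, so 0.57·t = 0.43×55.5.
t* = 0.43×55.5/0.57 = 41.87 min.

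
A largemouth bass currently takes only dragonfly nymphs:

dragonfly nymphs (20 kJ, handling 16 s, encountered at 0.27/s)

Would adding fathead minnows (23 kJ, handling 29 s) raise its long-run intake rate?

On dragonfly nymphs alone, R = ΣλE/(1+Σλh) = 5.4/5.32 = 1.015 kJ/s.
fathead minnows: E/h = 23/29 = 0.7931 kJ/s.
0.7931 < 1.015, so adding fathead minnows would lower the average — exclude it.

No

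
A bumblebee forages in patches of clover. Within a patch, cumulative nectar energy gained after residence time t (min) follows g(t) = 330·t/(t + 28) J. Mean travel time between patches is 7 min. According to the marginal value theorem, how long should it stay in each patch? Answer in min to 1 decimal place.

14.0 min

Maximise g(t)/(T+t): set derivative to zero → g'(t)(T+t) = g(t).
g'(t) = 330·28/(t + 28)². Setting 330·28/(t+28)² = 330t/[(t+28)(7+t)] gives 28(7+t) = t(t+28), so t² = 28×7 = 196.
t* = √196 = 14 min.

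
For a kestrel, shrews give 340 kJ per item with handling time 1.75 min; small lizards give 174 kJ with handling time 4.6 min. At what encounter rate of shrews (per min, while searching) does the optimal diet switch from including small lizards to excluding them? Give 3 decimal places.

0.138 per min

Drop small lizards once their profitability E₂/h₂ falls below the rate achievable on shrews alone: E₂/h₂ = λE₁/(1 + λh₁).
Solve for λ: λE₁h₂ = E₂(1 + λh₁) → λ(E₁h₂ − E₂h₁) = E₂ → λ = E₂/(E₁h₂ − E₂h₁).
λ = 174/(340×4.6 − 174×1.75) = 174/1259 = 0.1382 per min.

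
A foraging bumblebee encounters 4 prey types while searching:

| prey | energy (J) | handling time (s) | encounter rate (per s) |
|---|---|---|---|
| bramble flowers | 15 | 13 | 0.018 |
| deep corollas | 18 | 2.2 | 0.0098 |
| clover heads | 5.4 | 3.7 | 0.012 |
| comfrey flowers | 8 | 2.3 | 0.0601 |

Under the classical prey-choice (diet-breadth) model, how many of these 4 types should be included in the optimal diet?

Rank by E/h (J/s): deep corollas 8.18, comfrey flowers 3.48, clover heads 1.46, bramble flowers 1.15. Include each in turn until the next type's E/h falls below the running intake rate.
Rate on top 1: 0.1727. comfrey flowers: 3.48 > 0.1727 → include.
Rate on top 2: 0.5667. clover heads: 1.46 > 0.5667 → include.
Rate on top 3: 0.5996. bramble flowers: 1.15 > 0.5996 → include.
Optimal diet: deep corollas, comfrey flowers, clover heads, bramble flowers — 4 of 4 types.

4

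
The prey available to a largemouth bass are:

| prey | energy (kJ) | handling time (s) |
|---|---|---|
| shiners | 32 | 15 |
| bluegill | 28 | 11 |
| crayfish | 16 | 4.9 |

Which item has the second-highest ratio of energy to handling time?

bluegill

In descending order of E/h:
crayfish: 16/4.9 = 3.27 kJ/s
bluegill: 28/11 = 2.55 kJ/s
shiners: 32/15 = 2.13 kJ/s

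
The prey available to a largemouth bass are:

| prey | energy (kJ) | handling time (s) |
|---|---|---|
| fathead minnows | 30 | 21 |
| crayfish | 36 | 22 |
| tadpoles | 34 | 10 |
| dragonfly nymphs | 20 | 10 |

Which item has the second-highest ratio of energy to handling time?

In descending order of E/h:
tadpoles: 34/10 = 3.4 kJ/s
dragonfly nymphs: 20/10 = 2 kJ/s
crayfish: 36/22 = 1.64 kJ/s
fathead minnows: 30/21 = 1.43 kJ/s

dragonfly nymphs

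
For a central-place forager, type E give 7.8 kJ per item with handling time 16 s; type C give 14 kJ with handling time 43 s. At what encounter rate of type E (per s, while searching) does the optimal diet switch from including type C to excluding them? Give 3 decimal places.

Drop type C once their profitability E₂/h₂ falls below the rate achievable on type E alone: E₂/h₂ = λE₁/(1 + λh₁).
Solve for λ: λE₁h₂ = E₂(1 + λh₁) → λ(E₁h₂ − E₂h₁) = E₂ → λ = E₂/(E₁h₂ − E₂h₁).
λ = 14/(7.8×43 − 14×16) = 14/111.4 = 0.1257 per s.

0.126 per s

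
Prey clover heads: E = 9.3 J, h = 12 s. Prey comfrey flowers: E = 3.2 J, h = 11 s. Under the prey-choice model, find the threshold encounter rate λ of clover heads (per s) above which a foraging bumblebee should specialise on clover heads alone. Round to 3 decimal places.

0.050 per s

Drop comfrey flowers once their profitability E₂/h₂ falls below the rate achievable on clover heads alone: E₂/h₂ = λE₁/(1 + λh₁).
Solve for λ: λE₁h₂ = E₂(1 + λh₁) → λ(E₁h₂ − E₂h₁) = E₂ → λ = E₂/(E₁h₂ − E₂h₁).
λ = 3.2/(9.3×11 − 3.2×12) = 3.2/63.9 = 0.05008 per s.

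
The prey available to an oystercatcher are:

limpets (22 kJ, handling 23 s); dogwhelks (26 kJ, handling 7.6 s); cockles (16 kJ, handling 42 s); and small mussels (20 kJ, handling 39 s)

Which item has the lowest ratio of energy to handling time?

Profitability E/h (kJ/s): limpets = 22/23 = 0.957, dogwhelks = 26/7.6 = 3.42, cockles = 16/42 = 0.381, small mussels = 20/39 = 0.513.
Ranked: dogwhelks > limpets > small mussels > cockles.

cockles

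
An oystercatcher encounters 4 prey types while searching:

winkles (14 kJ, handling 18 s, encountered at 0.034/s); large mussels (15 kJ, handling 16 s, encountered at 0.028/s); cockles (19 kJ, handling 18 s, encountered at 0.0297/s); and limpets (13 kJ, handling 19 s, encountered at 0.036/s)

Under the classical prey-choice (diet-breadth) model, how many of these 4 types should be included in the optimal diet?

4

Profitabilities (E/h, kJ/s): cockles 1.06, large mussels 0.938, winkles 0.778, limpets 0.684. Add prey in this order while the next type's profitability exceeds the intake rate on those already taken.
Rate on top 1: 0.3677. large mussels: 0.938 > 0.3677 → include.
Rate on top 2: 0.4965. winkles: 0.778 > 0.4965 → include.
Rate on top 3: 0.5628. limpets: 0.684 > 0.5628 → include.
Optimal diet: cockles, large mussels, winkles, limpets — 4 of 4 types.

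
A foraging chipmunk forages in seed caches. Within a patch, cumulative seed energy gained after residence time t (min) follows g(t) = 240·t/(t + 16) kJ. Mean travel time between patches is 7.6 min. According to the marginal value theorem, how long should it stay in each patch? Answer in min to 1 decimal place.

Maximise g(t)/(T+t): set derivative to zero → g'(t)(T+t) = g(t).
g'(t) = 240·16/(t + 16)². Setting 240·16/(t+16)² = 240t/[(t+16)(7.6+t)] gives 16(7.6+t) = t(t+16), so t² = 16×7.6 = 121.6.
t* = √121.6 = 11.03 min.

11.0 min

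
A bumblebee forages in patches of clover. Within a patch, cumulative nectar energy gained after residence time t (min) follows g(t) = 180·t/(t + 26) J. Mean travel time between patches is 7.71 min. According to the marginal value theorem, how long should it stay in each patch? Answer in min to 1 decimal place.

14.2 min

Optimal t* satisfies g'(t*) = g(t*)/(T + t*).
g'(t) = 180·26/(t + 26)². Setting 180·26/(t+26)² = 180t/[(t+26)(7.71+t)] gives 26(7.71+t) = t(t+26), so t² = 26×7.71 = 200.5.
t* = √200.5 = 14.16 min.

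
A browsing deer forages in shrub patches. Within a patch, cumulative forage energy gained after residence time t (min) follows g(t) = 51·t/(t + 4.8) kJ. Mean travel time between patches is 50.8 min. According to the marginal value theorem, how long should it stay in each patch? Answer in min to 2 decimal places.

Optimal t* satisfies g'(t*) = g(t*)/(T + t*).
g'(t) = 51·4.8/(t + 4.8)². Setting 51·4.8/(t+4.8)² = 51t/[(t+4.8)(50.8+t)] gives 4.8(50.8+t) = t(t+4.8), so t² = 4.8×50.8 = 243.8.
t* = √243.8 = 15.62 min.

15.62 min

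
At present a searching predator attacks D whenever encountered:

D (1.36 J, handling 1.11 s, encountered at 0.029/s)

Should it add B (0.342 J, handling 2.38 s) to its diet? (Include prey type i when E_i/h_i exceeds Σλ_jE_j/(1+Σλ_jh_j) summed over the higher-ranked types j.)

Intake rate on the current diet: R = (0.029×1.36) / (1 + 0.029×1.11) = 0.03944/1.032 = 0.03821 J/s.
Profitability of B: 0.342/2.38 = 0.1437 J/s.
0.1437 > 0.03821, so adding B raises the average — include it.

Yes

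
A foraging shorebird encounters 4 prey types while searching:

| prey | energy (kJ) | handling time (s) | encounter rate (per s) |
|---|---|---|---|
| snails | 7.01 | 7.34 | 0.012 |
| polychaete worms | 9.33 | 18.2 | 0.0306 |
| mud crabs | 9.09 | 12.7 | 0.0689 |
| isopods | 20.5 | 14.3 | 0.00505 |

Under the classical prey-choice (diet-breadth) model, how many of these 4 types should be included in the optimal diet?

E/h in descending order: isopods 1.43, snails 0.955, mud crabs 0.716, polychaete worms 0.513 kJ/s. The optimal diet is the largest prefix of this list for which every included type satisfies E_i/h_i > R on the types above it.
Rate on top 1: 0.09655. snails: 0.955 > 0.09655 → include.
Rate on top 2: 0.1617. mud crabs: 0.716 > 0.1617 → include.
Rate on top 3: 0.3999. polychaete worms: 0.513 > 0.3999 → include.
Optimal diet: isopods, snails, mud crabs, polychaete worms — 4 of 4 types.

4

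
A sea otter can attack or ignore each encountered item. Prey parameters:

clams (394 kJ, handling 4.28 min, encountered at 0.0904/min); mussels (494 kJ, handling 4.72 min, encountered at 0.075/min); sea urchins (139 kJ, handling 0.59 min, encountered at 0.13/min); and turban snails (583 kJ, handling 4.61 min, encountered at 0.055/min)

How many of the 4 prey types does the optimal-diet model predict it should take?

4

E/h in descending order: sea urchins 236, turban snails 126, mussels 105, clams 92.1 kJ/min. The optimal diet is the largest prefix of this list for which every included type satisfies E_i/h_i > R on the types above it.
Rate on top 1: 16.78. turban snails: 126 > 16.78 → include.
Rate on top 2: 37.69. mussels: 105 > 37.69 → include.
Rate on top 3: 51.76. clams: 92.1 > 51.76 → include.
Optimal diet: sea urchins, turban snails, mussels, clams — 4 of 4 types.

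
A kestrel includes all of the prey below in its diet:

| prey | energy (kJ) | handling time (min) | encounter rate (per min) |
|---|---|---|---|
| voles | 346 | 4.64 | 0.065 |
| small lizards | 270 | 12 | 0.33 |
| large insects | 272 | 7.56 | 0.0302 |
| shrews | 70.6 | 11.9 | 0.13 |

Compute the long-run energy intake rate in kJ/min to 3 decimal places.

18.329 kJ/min

Energy encountered per unit search time: 0.065×346 + 0.33×270 + 0.0302×272 + 0.13×70.6 = 129 kJ/min.
Handling time per unit search time: 0.065×4.64 + 0.33×12 + 0.0302×7.56 + 0.13×11.9 = 6.037.
Rate = 129/(1 + 6.037) = 18.33 kJ/min.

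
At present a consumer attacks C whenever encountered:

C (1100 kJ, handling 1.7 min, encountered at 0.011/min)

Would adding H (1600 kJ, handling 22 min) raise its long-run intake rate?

Yes

On C alone, R = ΣλE/(1+Σλh) = 12.1/1.019 = 11.88 kJ/min.
H: E/h = 1600/22 = 72.73 kJ/min.
72.73 > 11.88, so adding H raises the average — include it.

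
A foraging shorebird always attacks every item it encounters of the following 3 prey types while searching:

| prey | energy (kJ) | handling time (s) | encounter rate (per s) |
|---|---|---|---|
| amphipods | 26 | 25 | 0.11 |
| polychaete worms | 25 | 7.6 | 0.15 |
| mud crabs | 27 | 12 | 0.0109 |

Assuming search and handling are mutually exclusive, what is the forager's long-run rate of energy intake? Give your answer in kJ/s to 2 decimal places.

1.38 kJ/s

R = Σλ_iE_i / (1 + Σλ_ih_i)
Numerator: 0.11×26 + 0.15×25 + 0.0109×27 = 6.904
Denominator: 1 + 0.11×25 + 0.15×7.6 + 0.0109×12 = 5.021
R = 6.904/5.021 = 1.375 kJ/s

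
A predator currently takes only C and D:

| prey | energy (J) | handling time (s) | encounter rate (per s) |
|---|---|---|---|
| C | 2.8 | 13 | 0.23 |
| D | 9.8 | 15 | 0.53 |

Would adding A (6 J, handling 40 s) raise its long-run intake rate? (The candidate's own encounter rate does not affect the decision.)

No

On C and D alone, R = ΣλE/(1+Σλh) = 5.838/11.94 = 0.4889 J/s.
Profitability of A: 6/40 = 0.15 J/s.
Since 0.15 < R, time spent handling A is better spent searching.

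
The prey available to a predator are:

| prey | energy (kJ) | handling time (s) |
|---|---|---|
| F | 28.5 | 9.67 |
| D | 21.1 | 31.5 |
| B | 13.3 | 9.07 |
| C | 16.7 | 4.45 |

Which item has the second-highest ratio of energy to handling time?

F

Profitability E/h (kJ/s): F = 28.5/9.67 = 2.95, D = 21.1/31.5 = 0.67, B = 13.3/9.07 = 1.47, C = 16.7/4.45 = 3.75.
Ranked: C > F > B > D.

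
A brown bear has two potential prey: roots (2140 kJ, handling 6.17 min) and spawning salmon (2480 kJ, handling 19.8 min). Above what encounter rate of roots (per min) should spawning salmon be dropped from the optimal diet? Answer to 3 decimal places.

0.092 per min

At the threshold, the rate on roots alone equals the profitability of spawning salmon: λ·2140/(1 + λ·6.17) = 2480/19.8 = 125.3.
Rearranging, λ(2140 − 125.3×6.17) = 125.3, so λ = 125.3/1367 = 0.09161 per min.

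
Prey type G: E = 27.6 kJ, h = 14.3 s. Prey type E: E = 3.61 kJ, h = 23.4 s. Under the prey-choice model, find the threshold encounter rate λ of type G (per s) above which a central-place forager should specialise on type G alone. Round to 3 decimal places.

At the threshold, the rate on type G alone equals the profitability of type E: λ·27.6/(1 + λ·14.3) = 3.61/23.4 = 0.1543.
Rearranging, λ(27.6 − 0.1543×14.3) = 0.1543, so λ = 0.1543/25.39 = 0.006075 per s.

0.006 per s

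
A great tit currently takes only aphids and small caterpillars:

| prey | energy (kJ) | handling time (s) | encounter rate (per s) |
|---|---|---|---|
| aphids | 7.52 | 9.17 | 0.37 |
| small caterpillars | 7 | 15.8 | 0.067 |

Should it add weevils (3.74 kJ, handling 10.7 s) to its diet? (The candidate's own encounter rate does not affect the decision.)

No

On aphids and small caterpillars alone, R = ΣλE/(1+Σλh) = 3.251/5.452 = 0.5964 kJ/s.
weevils: E/h = 3.74/10.7 = 0.3495 kJ/s.
0.3495 < 0.5964, so adding weevils would lower the average — exclude it.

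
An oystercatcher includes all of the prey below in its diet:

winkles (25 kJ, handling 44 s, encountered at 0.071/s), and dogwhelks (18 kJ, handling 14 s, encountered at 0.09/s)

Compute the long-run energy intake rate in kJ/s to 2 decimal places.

0.63 kJ/s

Energy encountered per unit search time: 0.071×25 + 0.09×18 = 3.395 kJ/s.
Handling time per unit search time: 0.071×44 + 0.09×14 = 4.384.
Rate = 3.395/(1 + 4.384) = 0.6306 kJ/s.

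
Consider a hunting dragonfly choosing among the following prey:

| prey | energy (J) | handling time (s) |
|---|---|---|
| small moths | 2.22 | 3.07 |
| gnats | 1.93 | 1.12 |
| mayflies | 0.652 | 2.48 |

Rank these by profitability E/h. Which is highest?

In descending order of E/h:
gnats: 1.93/1.12 = 1.72 J/s
small moths: 2.22/3.07 = 0.723 J/s
mayflies: 0.652/2.48 = 0.263 J/s

gnats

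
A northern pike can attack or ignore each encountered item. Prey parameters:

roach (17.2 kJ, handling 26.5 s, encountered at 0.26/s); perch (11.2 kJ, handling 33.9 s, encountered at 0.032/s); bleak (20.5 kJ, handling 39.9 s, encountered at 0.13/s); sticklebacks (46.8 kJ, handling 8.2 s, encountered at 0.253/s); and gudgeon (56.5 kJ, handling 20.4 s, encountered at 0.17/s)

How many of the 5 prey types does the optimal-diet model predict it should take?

Rank by E/h (kJ/s): sticklebacks 5.71, gudgeon 2.77, roach 0.649, bleak 0.514, perch 0.33. Include each in turn until the next type's E/h falls below the running intake rate.
Rate on top 1: 3.851. gudgeon: 2.77 < 3.851 → exclude; stop.
Optimal diet: sticklebacks — 1 of 5 types.

1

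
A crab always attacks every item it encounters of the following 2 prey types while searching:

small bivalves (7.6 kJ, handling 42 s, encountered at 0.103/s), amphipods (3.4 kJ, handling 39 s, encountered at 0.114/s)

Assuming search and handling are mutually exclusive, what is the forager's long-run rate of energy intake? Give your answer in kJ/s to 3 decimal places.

R = Σλ_iE_i / (1 + Σλ_ih_i)
Numerator: 0.103×7.6 + 0.114×3.4 = 1.17
Denominator: 1 + 0.103×42 + 0.114×39 = 9.772
R = 1.17/9.772 = 0.1198 kJ/s

0.120 kJ/s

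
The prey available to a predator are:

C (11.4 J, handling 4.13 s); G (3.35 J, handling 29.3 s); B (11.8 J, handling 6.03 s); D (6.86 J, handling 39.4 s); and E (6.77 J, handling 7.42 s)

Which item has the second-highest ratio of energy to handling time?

B

In descending order of E/h:
C: 11.4/4.13 = 2.76 J/s
B: 11.8/6.03 = 1.96 J/s
E: 6.77/7.42 = 0.912 J/s
D: 6.86/39.4 = 0.174 J/s
G: 3.35/29.3 = 0.114 J/s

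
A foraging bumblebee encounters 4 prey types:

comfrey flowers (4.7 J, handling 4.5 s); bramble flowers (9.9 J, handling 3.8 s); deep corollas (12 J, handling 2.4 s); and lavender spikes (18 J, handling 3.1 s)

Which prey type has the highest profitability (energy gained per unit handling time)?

lavender spikes

Profitability E/h (J/s): comfrey flowers = 4.7/4.5 = 1.04, bramble flowers = 9.9/3.8 = 2.61, deep corollas = 12/2.4 = 5, lavender spikes = 18/3.1 = 5.81.
Ranked: lavender spikes > deep corollas > bramble flowers > comfrey flowers.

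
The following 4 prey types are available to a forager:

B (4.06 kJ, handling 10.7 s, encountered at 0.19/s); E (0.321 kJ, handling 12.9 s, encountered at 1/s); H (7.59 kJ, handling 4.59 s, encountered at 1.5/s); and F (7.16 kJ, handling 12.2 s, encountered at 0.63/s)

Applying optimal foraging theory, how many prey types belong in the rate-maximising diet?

1

Profitabilities (E/h, kJ/s): H 1.65, F 0.587, B 0.379, E 0.0249. Add prey in this order while the next type's profitability exceeds the intake rate on those already taken.
Rate on top 1: 1.444. F: 0.587 < 1.444 → exclude; stop.
Optimal diet: H — 1 of 4 types.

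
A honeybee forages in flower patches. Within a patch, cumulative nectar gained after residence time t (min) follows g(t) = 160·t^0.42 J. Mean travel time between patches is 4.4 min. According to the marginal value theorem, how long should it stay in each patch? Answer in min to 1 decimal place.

By the marginal value theorem, leave when the instantaneous gain rate g'(t) equals the habitat-wide average g(t)/(T + t).
g'(t) = 0.42·160·t^-0.58. Setting 0.42·160·t^-0.58 = 160·t^0.42/(4.4+t) gives 0.42(4.4+t) = t, so 0.58·t = 0.42×4.4.
t* = 0.42×4.4/0.58 = 3.186 min.

3.2 min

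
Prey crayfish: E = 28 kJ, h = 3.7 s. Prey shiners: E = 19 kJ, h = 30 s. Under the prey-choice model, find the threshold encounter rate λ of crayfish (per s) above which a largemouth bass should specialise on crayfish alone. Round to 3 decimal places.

At the threshold, the rate on crayfish alone equals the profitability of shiners: λ·28/(1 + λ·3.7) = 19/30 = 0.6333.
Rearranging, λ(28 − 0.6333×3.7) = 0.6333, so λ = 0.6333/25.66 = 0.02468 per s.

0.025 per s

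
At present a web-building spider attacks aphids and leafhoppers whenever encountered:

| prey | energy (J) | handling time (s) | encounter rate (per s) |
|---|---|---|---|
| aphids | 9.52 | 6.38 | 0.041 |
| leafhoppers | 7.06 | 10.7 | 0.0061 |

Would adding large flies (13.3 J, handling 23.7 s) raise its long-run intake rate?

Yes

Intake rate on the current diet: R = (0.041×9.52 + 0.0061×7.06) / (1 + 0.041×6.38 + 0.0061×10.7) = 0.4334/1.327 = 0.3266 J/s.
Profitability of large flies: 13.3/23.7 = 0.5612 J/s.
0.5612 > 0.3266, so adding large flies raises the average — include it.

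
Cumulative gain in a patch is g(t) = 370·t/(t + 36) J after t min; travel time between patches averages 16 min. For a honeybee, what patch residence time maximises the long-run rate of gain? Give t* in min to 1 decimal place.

By the marginal value theorem, leave when the instantaneous gain rate g'(t) equals the habitat-wide average g(t)/(T + t).
g'(t) = 370·36/(t + 36)². Setting 370·36/(t+36)² = 370t/[(t+36)(16+t)] gives 36(16+t) = t(t+36), so t² = 36×16 = 576.
t* = √576 = 24 min.

24.0 min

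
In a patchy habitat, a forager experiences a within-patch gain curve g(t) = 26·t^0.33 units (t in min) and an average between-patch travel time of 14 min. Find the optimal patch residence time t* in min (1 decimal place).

Maximise g(t)/(T+t): set derivative to zero → g'(t)(T+t) = g(t).
g'(t) = 0.33·26·t^-0.67. Setting 0.33·26·t^-0.67 = 26·t^0.33/(14+t) gives 0.33(14+t) = t, so 0.67·t = 0.33×14.
t* = 0.33×14/0.67 = 6.896 min.

6.9 min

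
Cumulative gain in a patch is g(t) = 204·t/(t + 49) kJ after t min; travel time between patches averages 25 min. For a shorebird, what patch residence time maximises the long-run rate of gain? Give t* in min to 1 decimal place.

35.0 min

Maximise g(t)/(T+t): set derivative to zero → g'(t)(T+t) = g(t).
g'(t) = 204·49/(t + 49)². Setting 204·49/(t+49)² = 204t/[(t+49)(25+t)] gives 49(25+t) = t(t+49), so t² = 49×25 = 1225.
t* = √1225 = 35 min.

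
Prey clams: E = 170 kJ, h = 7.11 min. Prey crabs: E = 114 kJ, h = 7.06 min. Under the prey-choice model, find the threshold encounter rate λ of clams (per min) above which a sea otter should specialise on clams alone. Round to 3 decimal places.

At the threshold, the rate on clams alone equals the profitability of crabs: λ·170/(1 + λ·7.11) = 114/7.06 = 16.15.
Rearranging, λ(170 − 16.15×7.11) = 16.15, so λ = 16.15/55.19 = 0.2926 per min.

0.293 per min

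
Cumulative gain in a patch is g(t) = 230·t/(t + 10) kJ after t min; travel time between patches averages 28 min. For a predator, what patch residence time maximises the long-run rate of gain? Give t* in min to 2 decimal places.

Optimal t* satisfies g'(t*) = g(t*)/(T + t*).
g'(t) = 230·10/(t + 10)². Setting 230·10/(t+10)² = 230t/[(t+10)(28+t)] gives 10(28+t) = t(t+10), so t² = 10×28 = 280.
t* = √280 = 16.73 min.

16.73 min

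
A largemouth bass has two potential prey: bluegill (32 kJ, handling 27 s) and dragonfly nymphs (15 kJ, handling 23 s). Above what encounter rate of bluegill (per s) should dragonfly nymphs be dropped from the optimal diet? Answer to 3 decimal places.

0.045 per s

At the threshold, the rate on bluegill alone equals the profitability of dragonfly nymphs: λ·32/(1 + λ·27) = 15/23 = 0.6522.
Rearranging, λ(32 − 0.6522×27) = 0.6522, so λ = 0.6522/14.39 = 0.04532 per s.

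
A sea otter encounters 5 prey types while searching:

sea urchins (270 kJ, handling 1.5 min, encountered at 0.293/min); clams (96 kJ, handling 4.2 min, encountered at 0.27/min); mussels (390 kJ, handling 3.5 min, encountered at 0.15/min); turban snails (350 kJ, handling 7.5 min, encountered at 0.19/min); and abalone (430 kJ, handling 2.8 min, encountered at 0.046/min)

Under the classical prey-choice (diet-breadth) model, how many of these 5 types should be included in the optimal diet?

Profitabilities (E/h, kJ/min): sea urchins 180, abalone 154, mussels 111, turban snails 46.7, clams 22.9. Add prey in this order while the next type's profitability exceeds the intake rate on those already taken.
Rate on top 1: 54.96. abalone: 154 > 54.96 → include.
Rate on top 2: 63.06. mussels: 111 > 63.06 → include.
Rate on top 3: 75.19. turban snails: 46.7 < 75.19 → exclude; stop.
Optimal diet: sea urchins, abalone, mussels — 3 of 5 types.

3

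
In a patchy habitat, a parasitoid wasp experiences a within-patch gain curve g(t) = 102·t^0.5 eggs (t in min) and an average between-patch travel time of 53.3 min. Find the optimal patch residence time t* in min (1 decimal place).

53.3 min

Maximise g(t)/(T+t): set derivative to zero → g'(t)(T+t) = g(t).
g'(t) = 0.5·102·t^-0.5. Setting 0.5·102·t^-0.5 = 102·t^0.5/(53.3+t) gives 0.5(53.3+t) = t, so 0.50·t = 0.5×53.3.
t* = 0.5×53.3/0.50 = 53.3 min.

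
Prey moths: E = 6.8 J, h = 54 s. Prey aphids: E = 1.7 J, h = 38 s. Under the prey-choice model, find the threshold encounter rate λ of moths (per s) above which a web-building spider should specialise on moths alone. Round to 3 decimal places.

0.010 per s

At the threshold, the rate on moths alone equals the profitability of aphids: λ·6.8/(1 + λ·54) = 1.7/38 = 0.04474.
Rearranging, λ(6.8 − 0.04474×54) = 0.04474, so λ = 0.04474/4.384 = 0.0102 per s.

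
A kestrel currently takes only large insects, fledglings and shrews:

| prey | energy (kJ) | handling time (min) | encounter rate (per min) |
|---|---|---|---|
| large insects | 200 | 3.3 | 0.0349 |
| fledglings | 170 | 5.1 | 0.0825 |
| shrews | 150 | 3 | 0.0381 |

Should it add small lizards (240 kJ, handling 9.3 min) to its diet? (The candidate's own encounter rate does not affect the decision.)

Yes

Current rate: (0.0349×200 + 0.0825×170 + 0.0381×150)/(1 + 0.0349×3.3 + 0.0825×5.1 + 0.0381×3) = 16.19 kJ/min.
small lizards: E/h = 240/9.3 = 25.81 kJ/min.
Since 25.81 > R, including small lizards increases the long-run rate.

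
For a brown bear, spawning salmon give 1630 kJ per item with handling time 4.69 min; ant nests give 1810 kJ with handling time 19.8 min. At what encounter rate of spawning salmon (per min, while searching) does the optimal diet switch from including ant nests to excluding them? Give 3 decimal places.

At the threshold, the rate on spawning salmon alone equals the profitability of ant nests: λ·1630/(1 + λ·4.69) = 1810/19.8 = 91.41.
Rearranging, λ(1630 − 91.41×4.69) = 91.41, so λ = 91.41/1201 = 0.0761 per min.

0.076 per min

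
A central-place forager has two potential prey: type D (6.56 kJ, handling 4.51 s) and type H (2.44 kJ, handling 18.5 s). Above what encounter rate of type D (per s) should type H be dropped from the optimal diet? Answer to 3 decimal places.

The zero-one rule: include type H iff E₂/h₂ > λE₁/(1+λh₁). Equality gives the switch point.
λE₁h₂ = E₂ + λE₂h₁ ⇒ λ = E₂/(E₁h₂ − E₂h₁) = 2.44/(121.4 − 11) = 0.02211 per s.

0.022 per s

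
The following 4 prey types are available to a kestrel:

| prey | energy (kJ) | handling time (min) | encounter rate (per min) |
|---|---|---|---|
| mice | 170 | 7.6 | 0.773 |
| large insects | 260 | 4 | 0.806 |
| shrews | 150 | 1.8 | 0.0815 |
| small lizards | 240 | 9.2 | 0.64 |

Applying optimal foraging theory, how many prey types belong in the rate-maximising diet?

2

Profitabilities (E/h, kJ/min): shrews 83.3, large insects 65, small lizards 26.1, mice 22.4. Add prey in this order while the next type's profitability exceeds the intake rate on those already taken.
Rate on top 1: 10.66. large insects: 65 > 10.66 → include.
Rate on top 2: 50.74. small lizards: 26.1 < 50.74 → exclude; stop.
Optimal diet: shrews, large insects — 2 of 4 types.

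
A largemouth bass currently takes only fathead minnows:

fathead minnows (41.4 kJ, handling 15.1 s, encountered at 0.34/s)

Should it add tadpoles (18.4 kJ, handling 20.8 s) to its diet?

No

On fathead minnows alone, R = ΣλE/(1+Σλh) = 14.08/6.134 = 2.295 kJ/s.
tadpoles: E/h = 18.4/20.8 = 0.8846 kJ/s.
Since 0.8846 < R, time spent handling tadpoles is better spent searching.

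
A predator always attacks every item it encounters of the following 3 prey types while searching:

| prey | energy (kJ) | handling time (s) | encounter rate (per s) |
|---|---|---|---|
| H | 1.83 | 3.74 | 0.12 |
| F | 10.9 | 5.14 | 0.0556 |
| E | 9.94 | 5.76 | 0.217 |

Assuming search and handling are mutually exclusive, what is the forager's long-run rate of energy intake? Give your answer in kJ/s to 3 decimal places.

R = Σλ_iE_i / (1 + Σλ_ih_i)
Numerator: 0.12×1.83 + 0.0556×10.9 + 0.217×9.94 = 2.983
Denominator: 1 + 0.12×3.74 + 0.0556×5.14 + 0.217×5.76 = 2.985
R = 2.983/2.985 = 0.9994 kJ/s

0.999 kJ/s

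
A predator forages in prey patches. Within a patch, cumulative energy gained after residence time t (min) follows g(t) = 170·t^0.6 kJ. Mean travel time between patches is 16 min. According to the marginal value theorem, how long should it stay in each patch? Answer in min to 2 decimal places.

24.00 min

Optimal t* satisfies g'(t*) = g(t*)/(T + t*).
g'(t) = 0.6·170·t^-0.4. Setting 0.6·170·t^-0.4 = 170·t^0.6/(16+t) gives 0.6(16+t) = t, so 0.40·t = 0.6×16.
t* = 0.6×16/0.40 = 24 min.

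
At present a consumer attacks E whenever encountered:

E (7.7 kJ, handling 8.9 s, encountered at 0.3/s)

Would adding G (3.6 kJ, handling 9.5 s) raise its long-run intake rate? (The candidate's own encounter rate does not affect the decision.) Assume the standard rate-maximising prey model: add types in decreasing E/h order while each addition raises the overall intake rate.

Current rate: (0.3×7.7)/(1 + 0.3×8.9) = 0.6294 kJ/s.
G: E/h = 3.6/9.5 = 0.3789 kJ/s.
Since 0.3789 < R, time spent handling G is better spent searching.

No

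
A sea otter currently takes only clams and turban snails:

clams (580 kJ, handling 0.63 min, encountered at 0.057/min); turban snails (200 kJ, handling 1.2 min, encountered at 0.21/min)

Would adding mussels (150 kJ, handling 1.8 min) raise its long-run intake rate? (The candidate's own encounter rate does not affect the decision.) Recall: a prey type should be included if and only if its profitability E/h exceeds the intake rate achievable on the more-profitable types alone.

Intake rate on the current diet: R = (0.057×580 + 0.21×200) / (1 + 0.057×0.63 + 0.21×1.2) = 75.06/1.288 = 58.28 kJ/min.
Profitability of mussels: 150/1.8 = 83.33 kJ/min.
Since 83.33 > R, including mussels increases the long-run rate.

Yes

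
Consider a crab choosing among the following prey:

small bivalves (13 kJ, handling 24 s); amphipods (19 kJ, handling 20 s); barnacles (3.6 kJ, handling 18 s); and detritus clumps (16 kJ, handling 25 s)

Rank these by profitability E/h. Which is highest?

amphipods

In descending order of E/h:
amphipods: 19/20 = 0.95 kJ/s
detritus clumps: 16/25 = 0.64 kJ/s
small bivalves: 13/24 = 0.542 kJ/s
barnacles: 3.6/18 = 0.2 kJ/s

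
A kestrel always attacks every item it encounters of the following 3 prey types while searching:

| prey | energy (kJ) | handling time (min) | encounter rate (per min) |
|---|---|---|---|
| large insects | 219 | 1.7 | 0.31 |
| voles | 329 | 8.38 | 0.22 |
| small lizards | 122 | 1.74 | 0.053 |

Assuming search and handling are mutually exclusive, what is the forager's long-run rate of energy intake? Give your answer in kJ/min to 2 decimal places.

Energy encountered per unit search time: 0.31×219 + 0.22×329 + 0.053×122 = 146.7 kJ/min.
Handling time per unit search time: 0.31×1.7 + 0.22×8.38 + 0.053×1.74 = 2.463.
Rate = 146.7/(1 + 2.463) = 42.37 kJ/min.

42.37 kJ/min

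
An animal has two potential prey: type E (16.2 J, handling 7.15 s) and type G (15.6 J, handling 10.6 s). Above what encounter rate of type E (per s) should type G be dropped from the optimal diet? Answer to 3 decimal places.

At the threshold, the rate on type E alone equals the profitability of type G: λ·16.2/(1 + λ·7.15) = 15.6/10.6 = 1.472.
Rearranging, λ(16.2 − 1.472×7.15) = 1.472, so λ = 1.472/5.677 = 0.2592 per s.

0.259 per s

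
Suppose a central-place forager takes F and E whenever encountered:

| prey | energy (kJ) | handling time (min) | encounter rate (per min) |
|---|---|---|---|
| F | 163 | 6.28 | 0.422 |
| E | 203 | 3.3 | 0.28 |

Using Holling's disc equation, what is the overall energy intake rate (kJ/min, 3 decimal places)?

27.464 kJ/min

Energy encountered per unit search time: 0.422×163 + 0.28×203 = 125.6 kJ/min.
Handling time per unit search time: 0.422×6.28 + 0.28×3.3 = 3.574.
Rate = 125.6/(1 + 3.574) = 27.46 kJ/min.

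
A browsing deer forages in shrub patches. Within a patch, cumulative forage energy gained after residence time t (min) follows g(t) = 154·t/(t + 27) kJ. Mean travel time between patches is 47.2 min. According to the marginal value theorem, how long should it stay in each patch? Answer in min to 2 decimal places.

35.70 min

Optimal t* satisfies g'(t*) = g(t*)/(T + t*).
g'(t) = 154·27/(t + 27)². Setting 154·27/(t+27)² = 154t/[(t+27)(47.2+t)] gives 27(47.2+t) = t(t+27), so t² = 27×47.2 = 1274.
t* = √1274 = 35.7 min.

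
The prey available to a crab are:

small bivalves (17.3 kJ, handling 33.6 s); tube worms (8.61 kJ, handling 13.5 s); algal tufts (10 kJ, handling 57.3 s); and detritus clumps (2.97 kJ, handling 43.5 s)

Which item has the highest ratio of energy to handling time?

tube worms

In descending order of E/h:
tube worms: 8.61/13.5 = 0.638 kJ/s
small bivalves: 17.3/33.6 = 0.515 kJ/s
algal tufts: 10/57.3 = 0.175 kJ/s
detritus clumps: 2.97/43.5 = 0.0683 kJ/s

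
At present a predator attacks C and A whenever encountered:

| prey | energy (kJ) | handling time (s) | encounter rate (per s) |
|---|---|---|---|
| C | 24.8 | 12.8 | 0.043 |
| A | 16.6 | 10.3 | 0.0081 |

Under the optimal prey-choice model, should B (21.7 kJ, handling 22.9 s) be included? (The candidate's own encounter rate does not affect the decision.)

Intake rate on the current diet: R = (0.043×24.8 + 0.0081×16.6) / (1 + 0.043×12.8 + 0.0081×10.3) = 1.201/1.634 = 0.735 kJ/s.
Profitability of B: 21.7/22.9 = 0.9476 kJ/s.
0.9476 > 0.735, so adding B raises the average — include it.

Yes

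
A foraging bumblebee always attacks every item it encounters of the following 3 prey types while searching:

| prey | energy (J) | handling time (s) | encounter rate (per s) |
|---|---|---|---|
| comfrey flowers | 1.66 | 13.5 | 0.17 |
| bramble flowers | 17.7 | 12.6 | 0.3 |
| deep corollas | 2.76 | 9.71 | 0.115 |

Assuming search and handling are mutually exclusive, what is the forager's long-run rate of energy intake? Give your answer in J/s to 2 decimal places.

0.72 J/s

R = (0.17×1.66 + 0.3×17.7 + 0.115×2.76) / (1 + 0.17×13.5 + 0.3×12.6 + 0.115×9.71) = 5.91/8.192 = 0.7214 J/s.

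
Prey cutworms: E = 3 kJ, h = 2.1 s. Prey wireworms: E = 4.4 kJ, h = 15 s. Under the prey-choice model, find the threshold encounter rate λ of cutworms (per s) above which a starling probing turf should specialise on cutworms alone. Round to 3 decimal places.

0.123 per s

At the threshold, the rate on cutworms alone equals the profitability of wireworms: λ·3/(1 + λ·2.1) = 4.4/15 = 0.2933.
Rearranging, λ(3 − 0.2933×2.1) = 0.2933, so λ = 0.2933/2.384 = 0.123 per s.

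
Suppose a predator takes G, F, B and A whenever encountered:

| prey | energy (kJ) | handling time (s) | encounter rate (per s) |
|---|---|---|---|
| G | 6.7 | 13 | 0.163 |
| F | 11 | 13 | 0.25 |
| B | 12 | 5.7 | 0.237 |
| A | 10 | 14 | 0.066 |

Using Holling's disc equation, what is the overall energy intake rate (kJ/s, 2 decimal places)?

0.85 kJ/s

R = Σλ_iE_i / (1 + Σλ_ih_i)
Numerator: 0.163×6.7 + 0.25×11 + 0.237×12 + 0.066×10 = 7.346
Denominator: 1 + 0.163×13 + 0.25×13 + 0.237×5.7 + 0.066×14 = 8.644
R = 7.346/8.644 = 0.8499 kJ/s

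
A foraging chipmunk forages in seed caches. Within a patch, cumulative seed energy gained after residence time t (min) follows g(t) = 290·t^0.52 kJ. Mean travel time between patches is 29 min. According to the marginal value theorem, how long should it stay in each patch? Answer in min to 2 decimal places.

31.42 min

By the marginal value theorem, leave when the instantaneous gain rate g'(t) equals the habitat-wide average g(t)/(T + t).
g'(t) = 0.52·290·t^-0.48. Setting 0.52·290·t^-0.48 = 290·t^0.52/(29+t) gives 0.52(29+t) = t, so 0.48·t = 0.52×29.
t* = 0.52×29/0.48 = 31.42 min.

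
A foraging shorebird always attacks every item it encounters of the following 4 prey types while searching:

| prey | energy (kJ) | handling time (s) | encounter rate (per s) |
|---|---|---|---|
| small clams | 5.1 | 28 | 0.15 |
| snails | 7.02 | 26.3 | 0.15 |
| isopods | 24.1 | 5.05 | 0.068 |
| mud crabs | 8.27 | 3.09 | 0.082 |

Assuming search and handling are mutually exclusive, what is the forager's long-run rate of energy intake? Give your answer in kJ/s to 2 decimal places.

Energy encountered per unit search time: 0.15×5.1 + 0.15×7.02 + 0.068×24.1 + 0.082×8.27 = 4.135 kJ/s.
Handling time per unit search time: 0.15×28 + 0.15×26.3 + 0.068×5.05 + 0.082×3.09 = 8.742.
Rate = 4.135/(1 + 8.742) = 0.4245 kJ/s.

0.42 kJ/s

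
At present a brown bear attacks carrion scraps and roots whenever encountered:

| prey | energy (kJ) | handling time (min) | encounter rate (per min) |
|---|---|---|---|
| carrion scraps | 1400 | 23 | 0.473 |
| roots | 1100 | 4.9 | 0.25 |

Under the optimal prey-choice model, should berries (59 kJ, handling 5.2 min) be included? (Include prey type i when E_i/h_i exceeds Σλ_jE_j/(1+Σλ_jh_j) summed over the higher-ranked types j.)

Intake rate on the current diet: R = (0.473×1400 + 0.25×1100) / (1 + 0.473×23 + 0.25×4.9) = 937.2/13.1 = 71.52 kJ/min.
berries: E/h = 59/5.2 = 11.35 kJ/min.
Since 11.35 < R, time spent handling berries is better spent searching.

No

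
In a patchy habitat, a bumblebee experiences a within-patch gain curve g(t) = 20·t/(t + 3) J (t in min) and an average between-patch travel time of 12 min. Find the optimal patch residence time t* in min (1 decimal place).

6.0 min

Maximise g(t)/(T+t): set derivative to zero → g'(t)(T+t) = g(t).
g'(t) = 20·3/(t + 3)². Setting 20·3/(t+3)² = 20t/[(t+3)(12+t)] gives 3(12+t) = t(t+3), so t² = 3×12 = 36.
t* = √36 = 6 min.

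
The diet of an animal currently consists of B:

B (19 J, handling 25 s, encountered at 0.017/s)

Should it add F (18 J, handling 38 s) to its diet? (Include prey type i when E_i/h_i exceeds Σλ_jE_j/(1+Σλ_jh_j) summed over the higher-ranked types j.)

Yes

Intake rate on the current diet: R = (0.017×19) / (1 + 0.017×25) = 0.323/1.425 = 0.2267 J/s.
F: E/h = 18/38 = 0.4737 J/s.
Since 0.4737 > R, including F increases the long-run rate.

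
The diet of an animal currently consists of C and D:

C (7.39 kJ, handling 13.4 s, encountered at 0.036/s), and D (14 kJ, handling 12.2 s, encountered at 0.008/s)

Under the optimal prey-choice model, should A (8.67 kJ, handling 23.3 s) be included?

Yes

On C and D alone, R = ΣλE/(1+Σλh) = 0.378/1.58 = 0.2393 kJ/s.
Profitability of A: 8.67/23.3 = 0.3721 kJ/s.
Since 0.3721 > R, including A increases the long-run rate.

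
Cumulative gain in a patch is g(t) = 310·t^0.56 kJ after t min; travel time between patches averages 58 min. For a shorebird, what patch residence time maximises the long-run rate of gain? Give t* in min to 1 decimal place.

73.8 min

Optimal t* satisfies g'(t*) = g(t*)/(T + t*).
g'(t) = 0.56·310·t^-0.44. Setting 0.56·310·t^-0.44 = 310·t^0.56/(58+t) gives 0.56(58+t) = t, so 0.44·t = 0.56×58.
t* = 0.56×58/0.44 = 73.82 min.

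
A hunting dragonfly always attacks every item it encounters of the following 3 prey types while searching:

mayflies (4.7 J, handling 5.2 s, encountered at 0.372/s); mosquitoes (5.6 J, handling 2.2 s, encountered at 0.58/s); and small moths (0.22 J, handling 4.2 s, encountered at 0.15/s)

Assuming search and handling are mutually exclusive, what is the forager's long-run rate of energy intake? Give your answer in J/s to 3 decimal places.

1.039 J/s

R = Σλ_iE_i / (1 + Σλ_ih_i)
Numerator: 0.372×4.7 + 0.58×5.6 + 0.15×0.22 = 5.029
Denominator: 1 + 0.372×5.2 + 0.58×2.2 + 0.15×4.2 = 4.84
R = 5.029/4.84 = 1.039 J/s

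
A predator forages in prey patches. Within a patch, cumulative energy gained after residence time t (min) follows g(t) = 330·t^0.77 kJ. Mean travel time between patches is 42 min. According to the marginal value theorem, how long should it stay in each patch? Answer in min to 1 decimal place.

140.6 min

By the marginal value theorem, leave when the instantaneous gain rate g'(t) equals the habitat-wide average g(t)/(T + t).
g'(t) = 0.77·330·t^-0.23. Setting 0.77·330·t^-0.23 = 330·t^0.77/(42+t) gives 0.77(42+t) = t, so 0.23·t = 0.77×42.
t* = 0.77×42/0.23 = 140.6 min.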